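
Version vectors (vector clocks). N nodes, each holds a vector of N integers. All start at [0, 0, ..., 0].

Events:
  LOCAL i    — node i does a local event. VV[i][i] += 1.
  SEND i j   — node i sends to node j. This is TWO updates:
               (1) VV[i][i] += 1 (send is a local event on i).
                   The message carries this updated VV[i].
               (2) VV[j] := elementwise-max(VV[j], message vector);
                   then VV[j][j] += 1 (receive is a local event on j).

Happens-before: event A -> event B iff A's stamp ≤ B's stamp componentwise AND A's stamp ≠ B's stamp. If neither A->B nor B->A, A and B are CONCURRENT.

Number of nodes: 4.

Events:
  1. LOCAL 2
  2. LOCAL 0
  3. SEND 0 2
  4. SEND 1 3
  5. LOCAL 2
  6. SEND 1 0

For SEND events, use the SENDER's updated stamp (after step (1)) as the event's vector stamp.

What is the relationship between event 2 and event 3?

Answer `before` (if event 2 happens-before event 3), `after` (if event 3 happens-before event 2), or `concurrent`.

Answer: before

Derivation:
Initial: VV[0]=[0, 0, 0, 0]
Initial: VV[1]=[0, 0, 0, 0]
Initial: VV[2]=[0, 0, 0, 0]
Initial: VV[3]=[0, 0, 0, 0]
Event 1: LOCAL 2: VV[2][2]++ -> VV[2]=[0, 0, 1, 0]
Event 2: LOCAL 0: VV[0][0]++ -> VV[0]=[1, 0, 0, 0]
Event 3: SEND 0->2: VV[0][0]++ -> VV[0]=[2, 0, 0, 0], msg_vec=[2, 0, 0, 0]; VV[2]=max(VV[2],msg_vec) then VV[2][2]++ -> VV[2]=[2, 0, 2, 0]
Event 4: SEND 1->3: VV[1][1]++ -> VV[1]=[0, 1, 0, 0], msg_vec=[0, 1, 0, 0]; VV[3]=max(VV[3],msg_vec) then VV[3][3]++ -> VV[3]=[0, 1, 0, 1]
Event 5: LOCAL 2: VV[2][2]++ -> VV[2]=[2, 0, 3, 0]
Event 6: SEND 1->0: VV[1][1]++ -> VV[1]=[0, 2, 0, 0], msg_vec=[0, 2, 0, 0]; VV[0]=max(VV[0],msg_vec) then VV[0][0]++ -> VV[0]=[3, 2, 0, 0]
Event 2 stamp: [1, 0, 0, 0]
Event 3 stamp: [2, 0, 0, 0]
[1, 0, 0, 0] <= [2, 0, 0, 0]? True
[2, 0, 0, 0] <= [1, 0, 0, 0]? False
Relation: before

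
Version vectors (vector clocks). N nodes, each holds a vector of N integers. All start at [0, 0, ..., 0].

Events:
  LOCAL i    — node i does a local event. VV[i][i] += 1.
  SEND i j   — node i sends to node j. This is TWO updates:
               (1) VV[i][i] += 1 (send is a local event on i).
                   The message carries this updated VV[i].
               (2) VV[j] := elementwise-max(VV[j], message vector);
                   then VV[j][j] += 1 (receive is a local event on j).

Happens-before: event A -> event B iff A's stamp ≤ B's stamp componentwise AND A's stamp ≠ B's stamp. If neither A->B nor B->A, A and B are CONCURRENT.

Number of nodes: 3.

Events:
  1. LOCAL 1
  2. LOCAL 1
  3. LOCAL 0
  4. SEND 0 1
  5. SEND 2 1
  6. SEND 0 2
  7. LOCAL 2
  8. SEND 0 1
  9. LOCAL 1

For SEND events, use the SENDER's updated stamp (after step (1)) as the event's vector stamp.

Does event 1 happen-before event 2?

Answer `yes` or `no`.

Answer: yes

Derivation:
Initial: VV[0]=[0, 0, 0]
Initial: VV[1]=[0, 0, 0]
Initial: VV[2]=[0, 0, 0]
Event 1: LOCAL 1: VV[1][1]++ -> VV[1]=[0, 1, 0]
Event 2: LOCAL 1: VV[1][1]++ -> VV[1]=[0, 2, 0]
Event 3: LOCAL 0: VV[0][0]++ -> VV[0]=[1, 0, 0]
Event 4: SEND 0->1: VV[0][0]++ -> VV[0]=[2, 0, 0], msg_vec=[2, 0, 0]; VV[1]=max(VV[1],msg_vec) then VV[1][1]++ -> VV[1]=[2, 3, 0]
Event 5: SEND 2->1: VV[2][2]++ -> VV[2]=[0, 0, 1], msg_vec=[0, 0, 1]; VV[1]=max(VV[1],msg_vec) then VV[1][1]++ -> VV[1]=[2, 4, 1]
Event 6: SEND 0->2: VV[0][0]++ -> VV[0]=[3, 0, 0], msg_vec=[3, 0, 0]; VV[2]=max(VV[2],msg_vec) then VV[2][2]++ -> VV[2]=[3, 0, 2]
Event 7: LOCAL 2: VV[2][2]++ -> VV[2]=[3, 0, 3]
Event 8: SEND 0->1: VV[0][0]++ -> VV[0]=[4, 0, 0], msg_vec=[4, 0, 0]; VV[1]=max(VV[1],msg_vec) then VV[1][1]++ -> VV[1]=[4, 5, 1]
Event 9: LOCAL 1: VV[1][1]++ -> VV[1]=[4, 6, 1]
Event 1 stamp: [0, 1, 0]
Event 2 stamp: [0, 2, 0]
[0, 1, 0] <= [0, 2, 0]? True. Equal? False. Happens-before: True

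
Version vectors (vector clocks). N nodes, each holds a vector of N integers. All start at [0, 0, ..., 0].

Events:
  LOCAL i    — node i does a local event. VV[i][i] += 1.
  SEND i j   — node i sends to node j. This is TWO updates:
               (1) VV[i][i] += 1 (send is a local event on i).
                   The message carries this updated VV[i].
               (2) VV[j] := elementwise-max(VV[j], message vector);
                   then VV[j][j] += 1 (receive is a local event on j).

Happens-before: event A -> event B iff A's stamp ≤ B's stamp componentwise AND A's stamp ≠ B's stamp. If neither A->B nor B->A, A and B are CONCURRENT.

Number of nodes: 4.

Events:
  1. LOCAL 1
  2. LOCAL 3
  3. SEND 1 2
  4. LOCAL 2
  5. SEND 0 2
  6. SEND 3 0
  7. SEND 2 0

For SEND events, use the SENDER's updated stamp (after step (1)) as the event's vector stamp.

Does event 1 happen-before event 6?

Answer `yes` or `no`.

Answer: no

Derivation:
Initial: VV[0]=[0, 0, 0, 0]
Initial: VV[1]=[0, 0, 0, 0]
Initial: VV[2]=[0, 0, 0, 0]
Initial: VV[3]=[0, 0, 0, 0]
Event 1: LOCAL 1: VV[1][1]++ -> VV[1]=[0, 1, 0, 0]
Event 2: LOCAL 3: VV[3][3]++ -> VV[3]=[0, 0, 0, 1]
Event 3: SEND 1->2: VV[1][1]++ -> VV[1]=[0, 2, 0, 0], msg_vec=[0, 2, 0, 0]; VV[2]=max(VV[2],msg_vec) then VV[2][2]++ -> VV[2]=[0, 2, 1, 0]
Event 4: LOCAL 2: VV[2][2]++ -> VV[2]=[0, 2, 2, 0]
Event 5: SEND 0->2: VV[0][0]++ -> VV[0]=[1, 0, 0, 0], msg_vec=[1, 0, 0, 0]; VV[2]=max(VV[2],msg_vec) then VV[2][2]++ -> VV[2]=[1, 2, 3, 0]
Event 6: SEND 3->0: VV[3][3]++ -> VV[3]=[0, 0, 0, 2], msg_vec=[0, 0, 0, 2]; VV[0]=max(VV[0],msg_vec) then VV[0][0]++ -> VV[0]=[2, 0, 0, 2]
Event 7: SEND 2->0: VV[2][2]++ -> VV[2]=[1, 2, 4, 0], msg_vec=[1, 2, 4, 0]; VV[0]=max(VV[0],msg_vec) then VV[0][0]++ -> VV[0]=[3, 2, 4, 2]
Event 1 stamp: [0, 1, 0, 0]
Event 6 stamp: [0, 0, 0, 2]
[0, 1, 0, 0] <= [0, 0, 0, 2]? False. Equal? False. Happens-before: False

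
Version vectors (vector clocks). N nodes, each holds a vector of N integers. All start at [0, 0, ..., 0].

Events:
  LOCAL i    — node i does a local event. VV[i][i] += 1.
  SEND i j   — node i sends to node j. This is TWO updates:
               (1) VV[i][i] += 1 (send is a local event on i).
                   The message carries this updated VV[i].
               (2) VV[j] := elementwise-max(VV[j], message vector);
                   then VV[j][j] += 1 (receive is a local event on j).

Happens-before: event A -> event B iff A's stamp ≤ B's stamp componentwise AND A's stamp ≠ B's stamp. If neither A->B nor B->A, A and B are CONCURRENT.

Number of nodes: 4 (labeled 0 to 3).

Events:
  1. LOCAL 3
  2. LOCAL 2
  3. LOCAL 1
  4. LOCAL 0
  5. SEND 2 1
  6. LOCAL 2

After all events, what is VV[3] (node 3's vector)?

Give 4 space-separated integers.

Initial: VV[0]=[0, 0, 0, 0]
Initial: VV[1]=[0, 0, 0, 0]
Initial: VV[2]=[0, 0, 0, 0]
Initial: VV[3]=[0, 0, 0, 0]
Event 1: LOCAL 3: VV[3][3]++ -> VV[3]=[0, 0, 0, 1]
Event 2: LOCAL 2: VV[2][2]++ -> VV[2]=[0, 0, 1, 0]
Event 3: LOCAL 1: VV[1][1]++ -> VV[1]=[0, 1, 0, 0]
Event 4: LOCAL 0: VV[0][0]++ -> VV[0]=[1, 0, 0, 0]
Event 5: SEND 2->1: VV[2][2]++ -> VV[2]=[0, 0, 2, 0], msg_vec=[0, 0, 2, 0]; VV[1]=max(VV[1],msg_vec) then VV[1][1]++ -> VV[1]=[0, 2, 2, 0]
Event 6: LOCAL 2: VV[2][2]++ -> VV[2]=[0, 0, 3, 0]
Final vectors: VV[0]=[1, 0, 0, 0]; VV[1]=[0, 2, 2, 0]; VV[2]=[0, 0, 3, 0]; VV[3]=[0, 0, 0, 1]

Answer: 0 0 0 1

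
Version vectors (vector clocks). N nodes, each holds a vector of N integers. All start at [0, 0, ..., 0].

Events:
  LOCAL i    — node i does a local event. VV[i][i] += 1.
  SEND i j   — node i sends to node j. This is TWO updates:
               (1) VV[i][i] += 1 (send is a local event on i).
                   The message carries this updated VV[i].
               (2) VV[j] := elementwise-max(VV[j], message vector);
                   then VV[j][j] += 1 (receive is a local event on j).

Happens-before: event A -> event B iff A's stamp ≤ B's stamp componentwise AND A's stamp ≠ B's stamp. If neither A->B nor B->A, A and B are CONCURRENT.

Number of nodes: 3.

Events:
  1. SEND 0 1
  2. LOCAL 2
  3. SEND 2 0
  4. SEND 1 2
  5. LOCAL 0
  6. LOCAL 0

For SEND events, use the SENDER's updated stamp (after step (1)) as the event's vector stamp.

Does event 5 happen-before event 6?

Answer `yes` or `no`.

Initial: VV[0]=[0, 0, 0]
Initial: VV[1]=[0, 0, 0]
Initial: VV[2]=[0, 0, 0]
Event 1: SEND 0->1: VV[0][0]++ -> VV[0]=[1, 0, 0], msg_vec=[1, 0, 0]; VV[1]=max(VV[1],msg_vec) then VV[1][1]++ -> VV[1]=[1, 1, 0]
Event 2: LOCAL 2: VV[2][2]++ -> VV[2]=[0, 0, 1]
Event 3: SEND 2->0: VV[2][2]++ -> VV[2]=[0, 0, 2], msg_vec=[0, 0, 2]; VV[0]=max(VV[0],msg_vec) then VV[0][0]++ -> VV[0]=[2, 0, 2]
Event 4: SEND 1->2: VV[1][1]++ -> VV[1]=[1, 2, 0], msg_vec=[1, 2, 0]; VV[2]=max(VV[2],msg_vec) then VV[2][2]++ -> VV[2]=[1, 2, 3]
Event 5: LOCAL 0: VV[0][0]++ -> VV[0]=[3, 0, 2]
Event 6: LOCAL 0: VV[0][0]++ -> VV[0]=[4, 0, 2]
Event 5 stamp: [3, 0, 2]
Event 6 stamp: [4, 0, 2]
[3, 0, 2] <= [4, 0, 2]? True. Equal? False. Happens-before: True

Answer: yes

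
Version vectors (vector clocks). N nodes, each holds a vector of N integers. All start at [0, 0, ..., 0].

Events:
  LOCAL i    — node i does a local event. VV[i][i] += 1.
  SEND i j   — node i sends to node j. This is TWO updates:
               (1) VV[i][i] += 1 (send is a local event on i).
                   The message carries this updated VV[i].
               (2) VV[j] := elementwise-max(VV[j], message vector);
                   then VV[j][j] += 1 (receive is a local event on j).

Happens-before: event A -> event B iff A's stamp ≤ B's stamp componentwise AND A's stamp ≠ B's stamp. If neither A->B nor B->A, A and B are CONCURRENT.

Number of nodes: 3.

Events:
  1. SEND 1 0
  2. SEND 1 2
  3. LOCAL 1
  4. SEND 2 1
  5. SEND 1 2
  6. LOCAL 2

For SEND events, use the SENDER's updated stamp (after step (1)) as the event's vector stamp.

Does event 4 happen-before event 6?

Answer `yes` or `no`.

Initial: VV[0]=[0, 0, 0]
Initial: VV[1]=[0, 0, 0]
Initial: VV[2]=[0, 0, 0]
Event 1: SEND 1->0: VV[1][1]++ -> VV[1]=[0, 1, 0], msg_vec=[0, 1, 0]; VV[0]=max(VV[0],msg_vec) then VV[0][0]++ -> VV[0]=[1, 1, 0]
Event 2: SEND 1->2: VV[1][1]++ -> VV[1]=[0, 2, 0], msg_vec=[0, 2, 0]; VV[2]=max(VV[2],msg_vec) then VV[2][2]++ -> VV[2]=[0, 2, 1]
Event 3: LOCAL 1: VV[1][1]++ -> VV[1]=[0, 3, 0]
Event 4: SEND 2->1: VV[2][2]++ -> VV[2]=[0, 2, 2], msg_vec=[0, 2, 2]; VV[1]=max(VV[1],msg_vec) then VV[1][1]++ -> VV[1]=[0, 4, 2]
Event 5: SEND 1->2: VV[1][1]++ -> VV[1]=[0, 5, 2], msg_vec=[0, 5, 2]; VV[2]=max(VV[2],msg_vec) then VV[2][2]++ -> VV[2]=[0, 5, 3]
Event 6: LOCAL 2: VV[2][2]++ -> VV[2]=[0, 5, 4]
Event 4 stamp: [0, 2, 2]
Event 6 stamp: [0, 5, 4]
[0, 2, 2] <= [0, 5, 4]? True. Equal? False. Happens-before: True

Answer: yes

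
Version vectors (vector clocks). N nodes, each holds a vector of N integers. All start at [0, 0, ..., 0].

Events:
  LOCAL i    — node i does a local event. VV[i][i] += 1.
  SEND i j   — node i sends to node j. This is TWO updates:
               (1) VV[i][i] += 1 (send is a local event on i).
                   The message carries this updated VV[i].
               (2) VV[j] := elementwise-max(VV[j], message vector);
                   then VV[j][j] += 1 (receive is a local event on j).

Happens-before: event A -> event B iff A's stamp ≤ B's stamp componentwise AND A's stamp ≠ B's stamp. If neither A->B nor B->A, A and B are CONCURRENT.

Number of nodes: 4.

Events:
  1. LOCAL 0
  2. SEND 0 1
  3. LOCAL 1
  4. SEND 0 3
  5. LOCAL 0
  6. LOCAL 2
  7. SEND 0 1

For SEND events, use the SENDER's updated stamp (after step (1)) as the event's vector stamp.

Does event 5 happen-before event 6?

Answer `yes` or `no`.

Initial: VV[0]=[0, 0, 0, 0]
Initial: VV[1]=[0, 0, 0, 0]
Initial: VV[2]=[0, 0, 0, 0]
Initial: VV[3]=[0, 0, 0, 0]
Event 1: LOCAL 0: VV[0][0]++ -> VV[0]=[1, 0, 0, 0]
Event 2: SEND 0->1: VV[0][0]++ -> VV[0]=[2, 0, 0, 0], msg_vec=[2, 0, 0, 0]; VV[1]=max(VV[1],msg_vec) then VV[1][1]++ -> VV[1]=[2, 1, 0, 0]
Event 3: LOCAL 1: VV[1][1]++ -> VV[1]=[2, 2, 0, 0]
Event 4: SEND 0->3: VV[0][0]++ -> VV[0]=[3, 0, 0, 0], msg_vec=[3, 0, 0, 0]; VV[3]=max(VV[3],msg_vec) then VV[3][3]++ -> VV[3]=[3, 0, 0, 1]
Event 5: LOCAL 0: VV[0][0]++ -> VV[0]=[4, 0, 0, 0]
Event 6: LOCAL 2: VV[2][2]++ -> VV[2]=[0, 0, 1, 0]
Event 7: SEND 0->1: VV[0][0]++ -> VV[0]=[5, 0, 0, 0], msg_vec=[5, 0, 0, 0]; VV[1]=max(VV[1],msg_vec) then VV[1][1]++ -> VV[1]=[5, 3, 0, 0]
Event 5 stamp: [4, 0, 0, 0]
Event 6 stamp: [0, 0, 1, 0]
[4, 0, 0, 0] <= [0, 0, 1, 0]? False. Equal? False. Happens-before: False

Answer: no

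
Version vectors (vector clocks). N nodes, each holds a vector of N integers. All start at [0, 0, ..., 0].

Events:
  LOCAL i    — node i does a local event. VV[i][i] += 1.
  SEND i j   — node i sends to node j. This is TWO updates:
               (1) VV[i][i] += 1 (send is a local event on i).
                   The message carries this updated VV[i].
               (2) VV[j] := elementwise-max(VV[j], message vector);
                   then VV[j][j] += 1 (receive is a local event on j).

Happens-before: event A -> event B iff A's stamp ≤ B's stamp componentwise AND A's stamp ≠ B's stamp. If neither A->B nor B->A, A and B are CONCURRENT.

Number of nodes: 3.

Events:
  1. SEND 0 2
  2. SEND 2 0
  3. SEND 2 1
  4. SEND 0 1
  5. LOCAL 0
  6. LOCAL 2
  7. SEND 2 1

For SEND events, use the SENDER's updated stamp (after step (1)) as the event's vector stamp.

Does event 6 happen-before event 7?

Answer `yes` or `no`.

Initial: VV[0]=[0, 0, 0]
Initial: VV[1]=[0, 0, 0]
Initial: VV[2]=[0, 0, 0]
Event 1: SEND 0->2: VV[0][0]++ -> VV[0]=[1, 0, 0], msg_vec=[1, 0, 0]; VV[2]=max(VV[2],msg_vec) then VV[2][2]++ -> VV[2]=[1, 0, 1]
Event 2: SEND 2->0: VV[2][2]++ -> VV[2]=[1, 0, 2], msg_vec=[1, 0, 2]; VV[0]=max(VV[0],msg_vec) then VV[0][0]++ -> VV[0]=[2, 0, 2]
Event 3: SEND 2->1: VV[2][2]++ -> VV[2]=[1, 0, 3], msg_vec=[1, 0, 3]; VV[1]=max(VV[1],msg_vec) then VV[1][1]++ -> VV[1]=[1, 1, 3]
Event 4: SEND 0->1: VV[0][0]++ -> VV[0]=[3, 0, 2], msg_vec=[3, 0, 2]; VV[1]=max(VV[1],msg_vec) then VV[1][1]++ -> VV[1]=[3, 2, 3]
Event 5: LOCAL 0: VV[0][0]++ -> VV[0]=[4, 0, 2]
Event 6: LOCAL 2: VV[2][2]++ -> VV[2]=[1, 0, 4]
Event 7: SEND 2->1: VV[2][2]++ -> VV[2]=[1, 0, 5], msg_vec=[1, 0, 5]; VV[1]=max(VV[1],msg_vec) then VV[1][1]++ -> VV[1]=[3, 3, 5]
Event 6 stamp: [1, 0, 4]
Event 7 stamp: [1, 0, 5]
[1, 0, 4] <= [1, 0, 5]? True. Equal? False. Happens-before: True

Answer: yes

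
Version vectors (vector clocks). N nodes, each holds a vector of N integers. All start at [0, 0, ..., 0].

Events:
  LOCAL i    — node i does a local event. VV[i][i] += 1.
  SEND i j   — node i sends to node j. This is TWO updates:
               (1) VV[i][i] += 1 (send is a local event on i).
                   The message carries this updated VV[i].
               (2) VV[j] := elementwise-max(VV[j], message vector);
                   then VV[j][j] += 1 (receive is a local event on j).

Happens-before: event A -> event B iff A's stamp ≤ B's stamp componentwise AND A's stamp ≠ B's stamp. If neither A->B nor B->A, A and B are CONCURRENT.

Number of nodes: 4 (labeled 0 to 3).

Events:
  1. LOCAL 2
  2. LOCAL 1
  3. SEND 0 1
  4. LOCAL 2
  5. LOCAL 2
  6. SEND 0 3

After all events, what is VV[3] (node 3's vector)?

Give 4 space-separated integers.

Initial: VV[0]=[0, 0, 0, 0]
Initial: VV[1]=[0, 0, 0, 0]
Initial: VV[2]=[0, 0, 0, 0]
Initial: VV[3]=[0, 0, 0, 0]
Event 1: LOCAL 2: VV[2][2]++ -> VV[2]=[0, 0, 1, 0]
Event 2: LOCAL 1: VV[1][1]++ -> VV[1]=[0, 1, 0, 0]
Event 3: SEND 0->1: VV[0][0]++ -> VV[0]=[1, 0, 0, 0], msg_vec=[1, 0, 0, 0]; VV[1]=max(VV[1],msg_vec) then VV[1][1]++ -> VV[1]=[1, 2, 0, 0]
Event 4: LOCAL 2: VV[2][2]++ -> VV[2]=[0, 0, 2, 0]
Event 5: LOCAL 2: VV[2][2]++ -> VV[2]=[0, 0, 3, 0]
Event 6: SEND 0->3: VV[0][0]++ -> VV[0]=[2, 0, 0, 0], msg_vec=[2, 0, 0, 0]; VV[3]=max(VV[3],msg_vec) then VV[3][3]++ -> VV[3]=[2, 0, 0, 1]
Final vectors: VV[0]=[2, 0, 0, 0]; VV[1]=[1, 2, 0, 0]; VV[2]=[0, 0, 3, 0]; VV[3]=[2, 0, 0, 1]

Answer: 2 0 0 1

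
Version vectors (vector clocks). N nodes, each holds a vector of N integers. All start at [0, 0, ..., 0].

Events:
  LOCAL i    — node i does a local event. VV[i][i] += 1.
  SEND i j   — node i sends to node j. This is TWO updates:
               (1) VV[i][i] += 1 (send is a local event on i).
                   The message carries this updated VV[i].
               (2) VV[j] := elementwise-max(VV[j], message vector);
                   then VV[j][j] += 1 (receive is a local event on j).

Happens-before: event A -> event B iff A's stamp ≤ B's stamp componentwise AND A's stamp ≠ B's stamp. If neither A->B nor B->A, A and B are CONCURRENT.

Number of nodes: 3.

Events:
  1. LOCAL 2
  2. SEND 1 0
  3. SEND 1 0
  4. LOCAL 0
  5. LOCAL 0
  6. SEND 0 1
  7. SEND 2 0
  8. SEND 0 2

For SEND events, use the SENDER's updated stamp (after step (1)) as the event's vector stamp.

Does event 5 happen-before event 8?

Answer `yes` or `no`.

Initial: VV[0]=[0, 0, 0]
Initial: VV[1]=[0, 0, 0]
Initial: VV[2]=[0, 0, 0]
Event 1: LOCAL 2: VV[2][2]++ -> VV[2]=[0, 0, 1]
Event 2: SEND 1->0: VV[1][1]++ -> VV[1]=[0, 1, 0], msg_vec=[0, 1, 0]; VV[0]=max(VV[0],msg_vec) then VV[0][0]++ -> VV[0]=[1, 1, 0]
Event 3: SEND 1->0: VV[1][1]++ -> VV[1]=[0, 2, 0], msg_vec=[0, 2, 0]; VV[0]=max(VV[0],msg_vec) then VV[0][0]++ -> VV[0]=[2, 2, 0]
Event 4: LOCAL 0: VV[0][0]++ -> VV[0]=[3, 2, 0]
Event 5: LOCAL 0: VV[0][0]++ -> VV[0]=[4, 2, 0]
Event 6: SEND 0->1: VV[0][0]++ -> VV[0]=[5, 2, 0], msg_vec=[5, 2, 0]; VV[1]=max(VV[1],msg_vec) then VV[1][1]++ -> VV[1]=[5, 3, 0]
Event 7: SEND 2->0: VV[2][2]++ -> VV[2]=[0, 0, 2], msg_vec=[0, 0, 2]; VV[0]=max(VV[0],msg_vec) then VV[0][0]++ -> VV[0]=[6, 2, 2]
Event 8: SEND 0->2: VV[0][0]++ -> VV[0]=[7, 2, 2], msg_vec=[7, 2, 2]; VV[2]=max(VV[2],msg_vec) then VV[2][2]++ -> VV[2]=[7, 2, 3]
Event 5 stamp: [4, 2, 0]
Event 8 stamp: [7, 2, 2]
[4, 2, 0] <= [7, 2, 2]? True. Equal? False. Happens-before: True

Answer: yes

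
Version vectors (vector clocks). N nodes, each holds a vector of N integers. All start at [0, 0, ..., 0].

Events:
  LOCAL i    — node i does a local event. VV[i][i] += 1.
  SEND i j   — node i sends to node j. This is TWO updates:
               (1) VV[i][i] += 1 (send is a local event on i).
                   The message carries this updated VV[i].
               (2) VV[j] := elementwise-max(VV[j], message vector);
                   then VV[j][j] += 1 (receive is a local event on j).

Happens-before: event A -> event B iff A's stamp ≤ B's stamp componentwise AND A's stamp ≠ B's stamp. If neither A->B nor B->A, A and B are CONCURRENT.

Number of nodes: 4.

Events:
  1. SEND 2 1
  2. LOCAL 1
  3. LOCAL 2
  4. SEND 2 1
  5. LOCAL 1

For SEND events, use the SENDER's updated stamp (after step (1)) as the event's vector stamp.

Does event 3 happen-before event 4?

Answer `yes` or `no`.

Answer: yes

Derivation:
Initial: VV[0]=[0, 0, 0, 0]
Initial: VV[1]=[0, 0, 0, 0]
Initial: VV[2]=[0, 0, 0, 0]
Initial: VV[3]=[0, 0, 0, 0]
Event 1: SEND 2->1: VV[2][2]++ -> VV[2]=[0, 0, 1, 0], msg_vec=[0, 0, 1, 0]; VV[1]=max(VV[1],msg_vec) then VV[1][1]++ -> VV[1]=[0, 1, 1, 0]
Event 2: LOCAL 1: VV[1][1]++ -> VV[1]=[0, 2, 1, 0]
Event 3: LOCAL 2: VV[2][2]++ -> VV[2]=[0, 0, 2, 0]
Event 4: SEND 2->1: VV[2][2]++ -> VV[2]=[0, 0, 3, 0], msg_vec=[0, 0, 3, 0]; VV[1]=max(VV[1],msg_vec) then VV[1][1]++ -> VV[1]=[0, 3, 3, 0]
Event 5: LOCAL 1: VV[1][1]++ -> VV[1]=[0, 4, 3, 0]
Event 3 stamp: [0, 0, 2, 0]
Event 4 stamp: [0, 0, 3, 0]
[0, 0, 2, 0] <= [0, 0, 3, 0]? True. Equal? False. Happens-before: True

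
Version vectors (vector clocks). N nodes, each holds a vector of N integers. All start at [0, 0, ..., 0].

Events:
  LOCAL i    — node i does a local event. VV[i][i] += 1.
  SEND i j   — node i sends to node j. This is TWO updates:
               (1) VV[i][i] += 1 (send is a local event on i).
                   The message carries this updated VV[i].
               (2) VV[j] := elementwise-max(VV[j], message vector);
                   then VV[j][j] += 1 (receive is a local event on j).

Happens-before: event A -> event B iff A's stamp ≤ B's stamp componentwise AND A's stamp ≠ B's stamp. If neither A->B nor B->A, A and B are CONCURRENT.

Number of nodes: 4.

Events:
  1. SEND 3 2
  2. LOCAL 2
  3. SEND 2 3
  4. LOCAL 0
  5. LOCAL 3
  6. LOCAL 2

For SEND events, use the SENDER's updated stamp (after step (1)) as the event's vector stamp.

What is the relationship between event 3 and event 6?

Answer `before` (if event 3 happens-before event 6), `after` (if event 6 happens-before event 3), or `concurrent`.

Initial: VV[0]=[0, 0, 0, 0]
Initial: VV[1]=[0, 0, 0, 0]
Initial: VV[2]=[0, 0, 0, 0]
Initial: VV[3]=[0, 0, 0, 0]
Event 1: SEND 3->2: VV[3][3]++ -> VV[3]=[0, 0, 0, 1], msg_vec=[0, 0, 0, 1]; VV[2]=max(VV[2],msg_vec) then VV[2][2]++ -> VV[2]=[0, 0, 1, 1]
Event 2: LOCAL 2: VV[2][2]++ -> VV[2]=[0, 0, 2, 1]
Event 3: SEND 2->3: VV[2][2]++ -> VV[2]=[0, 0, 3, 1], msg_vec=[0, 0, 3, 1]; VV[3]=max(VV[3],msg_vec) then VV[3][3]++ -> VV[3]=[0, 0, 3, 2]
Event 4: LOCAL 0: VV[0][0]++ -> VV[0]=[1, 0, 0, 0]
Event 5: LOCAL 3: VV[3][3]++ -> VV[3]=[0, 0, 3, 3]
Event 6: LOCAL 2: VV[2][2]++ -> VV[2]=[0, 0, 4, 1]
Event 3 stamp: [0, 0, 3, 1]
Event 6 stamp: [0, 0, 4, 1]
[0, 0, 3, 1] <= [0, 0, 4, 1]? True
[0, 0, 4, 1] <= [0, 0, 3, 1]? False
Relation: before

Answer: before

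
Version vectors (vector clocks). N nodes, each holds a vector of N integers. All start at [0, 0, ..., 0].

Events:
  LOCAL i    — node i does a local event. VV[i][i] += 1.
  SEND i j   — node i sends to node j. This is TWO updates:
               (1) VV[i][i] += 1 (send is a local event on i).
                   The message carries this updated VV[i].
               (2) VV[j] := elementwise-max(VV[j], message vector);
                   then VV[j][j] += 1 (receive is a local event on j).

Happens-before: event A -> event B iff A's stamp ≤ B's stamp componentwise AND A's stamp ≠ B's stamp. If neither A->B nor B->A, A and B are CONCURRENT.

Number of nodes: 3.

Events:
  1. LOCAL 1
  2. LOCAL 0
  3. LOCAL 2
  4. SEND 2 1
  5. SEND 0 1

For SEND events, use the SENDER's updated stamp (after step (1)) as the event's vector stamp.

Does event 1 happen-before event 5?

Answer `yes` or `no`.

Initial: VV[0]=[0, 0, 0]
Initial: VV[1]=[0, 0, 0]
Initial: VV[2]=[0, 0, 0]
Event 1: LOCAL 1: VV[1][1]++ -> VV[1]=[0, 1, 0]
Event 2: LOCAL 0: VV[0][0]++ -> VV[0]=[1, 0, 0]
Event 3: LOCAL 2: VV[2][2]++ -> VV[2]=[0, 0, 1]
Event 4: SEND 2->1: VV[2][2]++ -> VV[2]=[0, 0, 2], msg_vec=[0, 0, 2]; VV[1]=max(VV[1],msg_vec) then VV[1][1]++ -> VV[1]=[0, 2, 2]
Event 5: SEND 0->1: VV[0][0]++ -> VV[0]=[2, 0, 0], msg_vec=[2, 0, 0]; VV[1]=max(VV[1],msg_vec) then VV[1][1]++ -> VV[1]=[2, 3, 2]
Event 1 stamp: [0, 1, 0]
Event 5 stamp: [2, 0, 0]
[0, 1, 0] <= [2, 0, 0]? False. Equal? False. Happens-before: False

Answer: no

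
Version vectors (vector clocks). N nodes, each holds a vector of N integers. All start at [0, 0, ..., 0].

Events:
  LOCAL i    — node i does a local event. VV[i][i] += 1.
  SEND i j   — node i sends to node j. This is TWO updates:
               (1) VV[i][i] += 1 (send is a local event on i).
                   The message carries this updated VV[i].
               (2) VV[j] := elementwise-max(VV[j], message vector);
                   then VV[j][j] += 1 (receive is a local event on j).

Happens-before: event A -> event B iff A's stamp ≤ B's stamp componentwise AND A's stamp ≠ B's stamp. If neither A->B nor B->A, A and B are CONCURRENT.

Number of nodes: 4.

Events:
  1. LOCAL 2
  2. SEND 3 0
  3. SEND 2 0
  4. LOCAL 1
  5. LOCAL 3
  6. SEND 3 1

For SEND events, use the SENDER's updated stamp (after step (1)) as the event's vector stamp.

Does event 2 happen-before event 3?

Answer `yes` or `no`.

Answer: no

Derivation:
Initial: VV[0]=[0, 0, 0, 0]
Initial: VV[1]=[0, 0, 0, 0]
Initial: VV[2]=[0, 0, 0, 0]
Initial: VV[3]=[0, 0, 0, 0]
Event 1: LOCAL 2: VV[2][2]++ -> VV[2]=[0, 0, 1, 0]
Event 2: SEND 3->0: VV[3][3]++ -> VV[3]=[0, 0, 0, 1], msg_vec=[0, 0, 0, 1]; VV[0]=max(VV[0],msg_vec) then VV[0][0]++ -> VV[0]=[1, 0, 0, 1]
Event 3: SEND 2->0: VV[2][2]++ -> VV[2]=[0, 0, 2, 0], msg_vec=[0, 0, 2, 0]; VV[0]=max(VV[0],msg_vec) then VV[0][0]++ -> VV[0]=[2, 0, 2, 1]
Event 4: LOCAL 1: VV[1][1]++ -> VV[1]=[0, 1, 0, 0]
Event 5: LOCAL 3: VV[3][3]++ -> VV[3]=[0, 0, 0, 2]
Event 6: SEND 3->1: VV[3][3]++ -> VV[3]=[0, 0, 0, 3], msg_vec=[0, 0, 0, 3]; VV[1]=max(VV[1],msg_vec) then VV[1][1]++ -> VV[1]=[0, 2, 0, 3]
Event 2 stamp: [0, 0, 0, 1]
Event 3 stamp: [0, 0, 2, 0]
[0, 0, 0, 1] <= [0, 0, 2, 0]? False. Equal? False. Happens-before: False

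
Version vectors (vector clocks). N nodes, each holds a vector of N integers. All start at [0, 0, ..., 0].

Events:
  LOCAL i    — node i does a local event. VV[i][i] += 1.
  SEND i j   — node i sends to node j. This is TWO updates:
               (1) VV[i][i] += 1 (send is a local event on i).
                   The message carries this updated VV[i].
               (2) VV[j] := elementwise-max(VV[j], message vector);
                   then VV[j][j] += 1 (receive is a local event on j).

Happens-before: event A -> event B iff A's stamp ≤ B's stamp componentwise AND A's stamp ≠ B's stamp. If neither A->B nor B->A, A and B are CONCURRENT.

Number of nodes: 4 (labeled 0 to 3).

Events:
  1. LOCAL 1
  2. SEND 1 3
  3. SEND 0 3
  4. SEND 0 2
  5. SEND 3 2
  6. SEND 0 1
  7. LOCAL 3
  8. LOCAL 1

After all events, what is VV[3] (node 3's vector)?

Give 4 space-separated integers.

Initial: VV[0]=[0, 0, 0, 0]
Initial: VV[1]=[0, 0, 0, 0]
Initial: VV[2]=[0, 0, 0, 0]
Initial: VV[3]=[0, 0, 0, 0]
Event 1: LOCAL 1: VV[1][1]++ -> VV[1]=[0, 1, 0, 0]
Event 2: SEND 1->3: VV[1][1]++ -> VV[1]=[0, 2, 0, 0], msg_vec=[0, 2, 0, 0]; VV[3]=max(VV[3],msg_vec) then VV[3][3]++ -> VV[3]=[0, 2, 0, 1]
Event 3: SEND 0->3: VV[0][0]++ -> VV[0]=[1, 0, 0, 0], msg_vec=[1, 0, 0, 0]; VV[3]=max(VV[3],msg_vec) then VV[3][3]++ -> VV[3]=[1, 2, 0, 2]
Event 4: SEND 0->2: VV[0][0]++ -> VV[0]=[2, 0, 0, 0], msg_vec=[2, 0, 0, 0]; VV[2]=max(VV[2],msg_vec) then VV[2][2]++ -> VV[2]=[2, 0, 1, 0]
Event 5: SEND 3->2: VV[3][3]++ -> VV[3]=[1, 2, 0, 3], msg_vec=[1, 2, 0, 3]; VV[2]=max(VV[2],msg_vec) then VV[2][2]++ -> VV[2]=[2, 2, 2, 3]
Event 6: SEND 0->1: VV[0][0]++ -> VV[0]=[3, 0, 0, 0], msg_vec=[3, 0, 0, 0]; VV[1]=max(VV[1],msg_vec) then VV[1][1]++ -> VV[1]=[3, 3, 0, 0]
Event 7: LOCAL 3: VV[3][3]++ -> VV[3]=[1, 2, 0, 4]
Event 8: LOCAL 1: VV[1][1]++ -> VV[1]=[3, 4, 0, 0]
Final vectors: VV[0]=[3, 0, 0, 0]; VV[1]=[3, 4, 0, 0]; VV[2]=[2, 2, 2, 3]; VV[3]=[1, 2, 0, 4]

Answer: 1 2 0 4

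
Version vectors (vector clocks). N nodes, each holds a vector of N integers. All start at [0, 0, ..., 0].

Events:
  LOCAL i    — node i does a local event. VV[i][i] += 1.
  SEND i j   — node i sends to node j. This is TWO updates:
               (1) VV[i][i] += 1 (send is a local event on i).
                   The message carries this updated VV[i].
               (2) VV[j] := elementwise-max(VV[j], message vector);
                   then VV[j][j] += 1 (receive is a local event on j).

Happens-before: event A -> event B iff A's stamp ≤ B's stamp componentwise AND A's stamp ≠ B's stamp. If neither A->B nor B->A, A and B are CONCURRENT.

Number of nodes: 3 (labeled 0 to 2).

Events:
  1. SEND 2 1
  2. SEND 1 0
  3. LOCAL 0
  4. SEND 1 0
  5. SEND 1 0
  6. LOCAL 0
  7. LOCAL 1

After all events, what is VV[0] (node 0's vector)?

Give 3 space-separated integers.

Answer: 5 4 1

Derivation:
Initial: VV[0]=[0, 0, 0]
Initial: VV[1]=[0, 0, 0]
Initial: VV[2]=[0, 0, 0]
Event 1: SEND 2->1: VV[2][2]++ -> VV[2]=[0, 0, 1], msg_vec=[0, 0, 1]; VV[1]=max(VV[1],msg_vec) then VV[1][1]++ -> VV[1]=[0, 1, 1]
Event 2: SEND 1->0: VV[1][1]++ -> VV[1]=[0, 2, 1], msg_vec=[0, 2, 1]; VV[0]=max(VV[0],msg_vec) then VV[0][0]++ -> VV[0]=[1, 2, 1]
Event 3: LOCAL 0: VV[0][0]++ -> VV[0]=[2, 2, 1]
Event 4: SEND 1->0: VV[1][1]++ -> VV[1]=[0, 3, 1], msg_vec=[0, 3, 1]; VV[0]=max(VV[0],msg_vec) then VV[0][0]++ -> VV[0]=[3, 3, 1]
Event 5: SEND 1->0: VV[1][1]++ -> VV[1]=[0, 4, 1], msg_vec=[0, 4, 1]; VV[0]=max(VV[0],msg_vec) then VV[0][0]++ -> VV[0]=[4, 4, 1]
Event 6: LOCAL 0: VV[0][0]++ -> VV[0]=[5, 4, 1]
Event 7: LOCAL 1: VV[1][1]++ -> VV[1]=[0, 5, 1]
Final vectors: VV[0]=[5, 4, 1]; VV[1]=[0, 5, 1]; VV[2]=[0, 0, 1]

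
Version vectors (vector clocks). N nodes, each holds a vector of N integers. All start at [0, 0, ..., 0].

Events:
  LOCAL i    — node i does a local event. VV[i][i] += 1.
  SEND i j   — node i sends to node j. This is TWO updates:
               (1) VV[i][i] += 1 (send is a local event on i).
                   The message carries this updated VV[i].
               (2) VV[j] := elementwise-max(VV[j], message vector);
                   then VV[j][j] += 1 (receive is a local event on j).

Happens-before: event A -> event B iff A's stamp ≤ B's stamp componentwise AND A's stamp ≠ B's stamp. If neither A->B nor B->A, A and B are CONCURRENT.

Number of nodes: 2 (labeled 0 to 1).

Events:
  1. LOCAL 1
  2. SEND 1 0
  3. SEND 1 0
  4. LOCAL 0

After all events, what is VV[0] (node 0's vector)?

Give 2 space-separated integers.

Answer: 3 3

Derivation:
Initial: VV[0]=[0, 0]
Initial: VV[1]=[0, 0]
Event 1: LOCAL 1: VV[1][1]++ -> VV[1]=[0, 1]
Event 2: SEND 1->0: VV[1][1]++ -> VV[1]=[0, 2], msg_vec=[0, 2]; VV[0]=max(VV[0],msg_vec) then VV[0][0]++ -> VV[0]=[1, 2]
Event 3: SEND 1->0: VV[1][1]++ -> VV[1]=[0, 3], msg_vec=[0, 3]; VV[0]=max(VV[0],msg_vec) then VV[0][0]++ -> VV[0]=[2, 3]
Event 4: LOCAL 0: VV[0][0]++ -> VV[0]=[3, 3]
Final vectors: VV[0]=[3, 3]; VV[1]=[0, 3]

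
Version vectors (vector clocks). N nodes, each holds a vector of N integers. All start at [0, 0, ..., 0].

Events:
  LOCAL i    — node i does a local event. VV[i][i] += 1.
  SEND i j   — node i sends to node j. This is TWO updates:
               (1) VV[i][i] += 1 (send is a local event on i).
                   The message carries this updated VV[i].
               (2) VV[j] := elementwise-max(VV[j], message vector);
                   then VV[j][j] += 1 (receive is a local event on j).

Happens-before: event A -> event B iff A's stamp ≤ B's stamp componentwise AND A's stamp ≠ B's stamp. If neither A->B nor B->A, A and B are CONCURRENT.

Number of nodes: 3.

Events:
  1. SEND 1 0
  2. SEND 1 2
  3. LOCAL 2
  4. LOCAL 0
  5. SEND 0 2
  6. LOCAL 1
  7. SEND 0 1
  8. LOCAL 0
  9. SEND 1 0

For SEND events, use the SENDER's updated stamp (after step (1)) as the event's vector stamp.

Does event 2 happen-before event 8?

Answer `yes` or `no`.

Initial: VV[0]=[0, 0, 0]
Initial: VV[1]=[0, 0, 0]
Initial: VV[2]=[0, 0, 0]
Event 1: SEND 1->0: VV[1][1]++ -> VV[1]=[0, 1, 0], msg_vec=[0, 1, 0]; VV[0]=max(VV[0],msg_vec) then VV[0][0]++ -> VV[0]=[1, 1, 0]
Event 2: SEND 1->2: VV[1][1]++ -> VV[1]=[0, 2, 0], msg_vec=[0, 2, 0]; VV[2]=max(VV[2],msg_vec) then VV[2][2]++ -> VV[2]=[0, 2, 1]
Event 3: LOCAL 2: VV[2][2]++ -> VV[2]=[0, 2, 2]
Event 4: LOCAL 0: VV[0][0]++ -> VV[0]=[2, 1, 0]
Event 5: SEND 0->2: VV[0][0]++ -> VV[0]=[3, 1, 0], msg_vec=[3, 1, 0]; VV[2]=max(VV[2],msg_vec) then VV[2][2]++ -> VV[2]=[3, 2, 3]
Event 6: LOCAL 1: VV[1][1]++ -> VV[1]=[0, 3, 0]
Event 7: SEND 0->1: VV[0][0]++ -> VV[0]=[4, 1, 0], msg_vec=[4, 1, 0]; VV[1]=max(VV[1],msg_vec) then VV[1][1]++ -> VV[1]=[4, 4, 0]
Event 8: LOCAL 0: VV[0][0]++ -> VV[0]=[5, 1, 0]
Event 9: SEND 1->0: VV[1][1]++ -> VV[1]=[4, 5, 0], msg_vec=[4, 5, 0]; VV[0]=max(VV[0],msg_vec) then VV[0][0]++ -> VV[0]=[6, 5, 0]
Event 2 stamp: [0, 2, 0]
Event 8 stamp: [5, 1, 0]
[0, 2, 0] <= [5, 1, 0]? False. Equal? False. Happens-before: False

Answer: no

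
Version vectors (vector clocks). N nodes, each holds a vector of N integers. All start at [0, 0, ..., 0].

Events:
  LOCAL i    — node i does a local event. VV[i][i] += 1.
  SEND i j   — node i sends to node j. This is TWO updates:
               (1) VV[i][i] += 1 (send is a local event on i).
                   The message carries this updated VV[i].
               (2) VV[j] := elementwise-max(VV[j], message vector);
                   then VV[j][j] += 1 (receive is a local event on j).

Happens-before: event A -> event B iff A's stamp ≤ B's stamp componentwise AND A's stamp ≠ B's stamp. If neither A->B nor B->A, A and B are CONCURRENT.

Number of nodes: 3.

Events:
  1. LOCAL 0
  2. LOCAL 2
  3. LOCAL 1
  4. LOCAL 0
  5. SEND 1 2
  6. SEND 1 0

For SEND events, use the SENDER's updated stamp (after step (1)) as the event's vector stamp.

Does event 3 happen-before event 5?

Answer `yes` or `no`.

Initial: VV[0]=[0, 0, 0]
Initial: VV[1]=[0, 0, 0]
Initial: VV[2]=[0, 0, 0]
Event 1: LOCAL 0: VV[0][0]++ -> VV[0]=[1, 0, 0]
Event 2: LOCAL 2: VV[2][2]++ -> VV[2]=[0, 0, 1]
Event 3: LOCAL 1: VV[1][1]++ -> VV[1]=[0, 1, 0]
Event 4: LOCAL 0: VV[0][0]++ -> VV[0]=[2, 0, 0]
Event 5: SEND 1->2: VV[1][1]++ -> VV[1]=[0, 2, 0], msg_vec=[0, 2, 0]; VV[2]=max(VV[2],msg_vec) then VV[2][2]++ -> VV[2]=[0, 2, 2]
Event 6: SEND 1->0: VV[1][1]++ -> VV[1]=[0, 3, 0], msg_vec=[0, 3, 0]; VV[0]=max(VV[0],msg_vec) then VV[0][0]++ -> VV[0]=[3, 3, 0]
Event 3 stamp: [0, 1, 0]
Event 5 stamp: [0, 2, 0]
[0, 1, 0] <= [0, 2, 0]? True. Equal? False. Happens-before: True

Answer: yes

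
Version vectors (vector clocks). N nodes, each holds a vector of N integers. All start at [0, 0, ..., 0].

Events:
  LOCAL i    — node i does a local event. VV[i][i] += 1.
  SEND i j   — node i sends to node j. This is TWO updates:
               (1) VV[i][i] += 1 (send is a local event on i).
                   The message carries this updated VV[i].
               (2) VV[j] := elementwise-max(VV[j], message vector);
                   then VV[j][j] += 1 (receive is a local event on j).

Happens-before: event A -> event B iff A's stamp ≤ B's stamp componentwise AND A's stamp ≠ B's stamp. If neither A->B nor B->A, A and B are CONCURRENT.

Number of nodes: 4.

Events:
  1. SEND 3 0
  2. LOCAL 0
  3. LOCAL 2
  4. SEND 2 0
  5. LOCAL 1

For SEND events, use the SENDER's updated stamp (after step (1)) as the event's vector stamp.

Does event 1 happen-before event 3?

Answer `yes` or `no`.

Answer: no

Derivation:
Initial: VV[0]=[0, 0, 0, 0]
Initial: VV[1]=[0, 0, 0, 0]
Initial: VV[2]=[0, 0, 0, 0]
Initial: VV[3]=[0, 0, 0, 0]
Event 1: SEND 3->0: VV[3][3]++ -> VV[3]=[0, 0, 0, 1], msg_vec=[0, 0, 0, 1]; VV[0]=max(VV[0],msg_vec) then VV[0][0]++ -> VV[0]=[1, 0, 0, 1]
Event 2: LOCAL 0: VV[0][0]++ -> VV[0]=[2, 0, 0, 1]
Event 3: LOCAL 2: VV[2][2]++ -> VV[2]=[0, 0, 1, 0]
Event 4: SEND 2->0: VV[2][2]++ -> VV[2]=[0, 0, 2, 0], msg_vec=[0, 0, 2, 0]; VV[0]=max(VV[0],msg_vec) then VV[0][0]++ -> VV[0]=[3, 0, 2, 1]
Event 5: LOCAL 1: VV[1][1]++ -> VV[1]=[0, 1, 0, 0]
Event 1 stamp: [0, 0, 0, 1]
Event 3 stamp: [0, 0, 1, 0]
[0, 0, 0, 1] <= [0, 0, 1, 0]? False. Equal? False. Happens-before: False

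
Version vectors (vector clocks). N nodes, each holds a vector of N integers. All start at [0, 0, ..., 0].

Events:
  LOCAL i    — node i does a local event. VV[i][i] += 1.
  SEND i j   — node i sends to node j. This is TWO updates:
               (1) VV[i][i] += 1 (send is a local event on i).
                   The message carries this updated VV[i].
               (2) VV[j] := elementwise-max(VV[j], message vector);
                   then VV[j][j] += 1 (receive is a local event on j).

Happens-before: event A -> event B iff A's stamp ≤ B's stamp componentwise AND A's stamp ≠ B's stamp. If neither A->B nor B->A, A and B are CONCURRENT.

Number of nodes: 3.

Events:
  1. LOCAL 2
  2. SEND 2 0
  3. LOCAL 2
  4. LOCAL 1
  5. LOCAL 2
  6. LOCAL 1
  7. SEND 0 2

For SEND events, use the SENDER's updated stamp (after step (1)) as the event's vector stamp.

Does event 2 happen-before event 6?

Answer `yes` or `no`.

Initial: VV[0]=[0, 0, 0]
Initial: VV[1]=[0, 0, 0]
Initial: VV[2]=[0, 0, 0]
Event 1: LOCAL 2: VV[2][2]++ -> VV[2]=[0, 0, 1]
Event 2: SEND 2->0: VV[2][2]++ -> VV[2]=[0, 0, 2], msg_vec=[0, 0, 2]; VV[0]=max(VV[0],msg_vec) then VV[0][0]++ -> VV[0]=[1, 0, 2]
Event 3: LOCAL 2: VV[2][2]++ -> VV[2]=[0, 0, 3]
Event 4: LOCAL 1: VV[1][1]++ -> VV[1]=[0, 1, 0]
Event 5: LOCAL 2: VV[2][2]++ -> VV[2]=[0, 0, 4]
Event 6: LOCAL 1: VV[1][1]++ -> VV[1]=[0, 2, 0]
Event 7: SEND 0->2: VV[0][0]++ -> VV[0]=[2, 0, 2], msg_vec=[2, 0, 2]; VV[2]=max(VV[2],msg_vec) then VV[2][2]++ -> VV[2]=[2, 0, 5]
Event 2 stamp: [0, 0, 2]
Event 6 stamp: [0, 2, 0]
[0, 0, 2] <= [0, 2, 0]? False. Equal? False. Happens-before: False

Answer: no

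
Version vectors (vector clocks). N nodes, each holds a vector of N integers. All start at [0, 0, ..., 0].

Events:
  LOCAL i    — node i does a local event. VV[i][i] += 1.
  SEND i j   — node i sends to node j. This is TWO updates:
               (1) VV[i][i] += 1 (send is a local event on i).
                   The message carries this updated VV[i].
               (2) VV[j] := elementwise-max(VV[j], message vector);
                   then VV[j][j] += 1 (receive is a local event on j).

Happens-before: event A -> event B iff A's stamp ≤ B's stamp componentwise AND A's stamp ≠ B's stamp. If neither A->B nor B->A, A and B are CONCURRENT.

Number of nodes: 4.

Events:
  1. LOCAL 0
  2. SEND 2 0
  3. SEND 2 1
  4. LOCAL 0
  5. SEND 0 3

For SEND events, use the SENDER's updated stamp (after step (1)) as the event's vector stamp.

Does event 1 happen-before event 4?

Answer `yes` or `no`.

Initial: VV[0]=[0, 0, 0, 0]
Initial: VV[1]=[0, 0, 0, 0]
Initial: VV[2]=[0, 0, 0, 0]
Initial: VV[3]=[0, 0, 0, 0]
Event 1: LOCAL 0: VV[0][0]++ -> VV[0]=[1, 0, 0, 0]
Event 2: SEND 2->0: VV[2][2]++ -> VV[2]=[0, 0, 1, 0], msg_vec=[0, 0, 1, 0]; VV[0]=max(VV[0],msg_vec) then VV[0][0]++ -> VV[0]=[2, 0, 1, 0]
Event 3: SEND 2->1: VV[2][2]++ -> VV[2]=[0, 0, 2, 0], msg_vec=[0, 0, 2, 0]; VV[1]=max(VV[1],msg_vec) then VV[1][1]++ -> VV[1]=[0, 1, 2, 0]
Event 4: LOCAL 0: VV[0][0]++ -> VV[0]=[3, 0, 1, 0]
Event 5: SEND 0->3: VV[0][0]++ -> VV[0]=[4, 0, 1, 0], msg_vec=[4, 0, 1, 0]; VV[3]=max(VV[3],msg_vec) then VV[3][3]++ -> VV[3]=[4, 0, 1, 1]
Event 1 stamp: [1, 0, 0, 0]
Event 4 stamp: [3, 0, 1, 0]
[1, 0, 0, 0] <= [3, 0, 1, 0]? True. Equal? False. Happens-before: True

Answer: yes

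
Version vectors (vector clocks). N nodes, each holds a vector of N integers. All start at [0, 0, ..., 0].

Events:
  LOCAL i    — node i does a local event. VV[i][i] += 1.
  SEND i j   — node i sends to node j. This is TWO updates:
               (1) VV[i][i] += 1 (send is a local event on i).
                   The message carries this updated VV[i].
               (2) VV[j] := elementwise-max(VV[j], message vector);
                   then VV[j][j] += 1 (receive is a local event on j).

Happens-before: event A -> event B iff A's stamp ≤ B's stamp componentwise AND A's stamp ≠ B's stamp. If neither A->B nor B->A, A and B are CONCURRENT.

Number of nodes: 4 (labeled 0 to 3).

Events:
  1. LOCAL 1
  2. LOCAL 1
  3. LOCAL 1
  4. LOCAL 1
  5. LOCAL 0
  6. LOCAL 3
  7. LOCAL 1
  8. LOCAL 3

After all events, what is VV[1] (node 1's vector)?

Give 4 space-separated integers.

Initial: VV[0]=[0, 0, 0, 0]
Initial: VV[1]=[0, 0, 0, 0]
Initial: VV[2]=[0, 0, 0, 0]
Initial: VV[3]=[0, 0, 0, 0]
Event 1: LOCAL 1: VV[1][1]++ -> VV[1]=[0, 1, 0, 0]
Event 2: LOCAL 1: VV[1][1]++ -> VV[1]=[0, 2, 0, 0]
Event 3: LOCAL 1: VV[1][1]++ -> VV[1]=[0, 3, 0, 0]
Event 4: LOCAL 1: VV[1][1]++ -> VV[1]=[0, 4, 0, 0]
Event 5: LOCAL 0: VV[0][0]++ -> VV[0]=[1, 0, 0, 0]
Event 6: LOCAL 3: VV[3][3]++ -> VV[3]=[0, 0, 0, 1]
Event 7: LOCAL 1: VV[1][1]++ -> VV[1]=[0, 5, 0, 0]
Event 8: LOCAL 3: VV[3][3]++ -> VV[3]=[0, 0, 0, 2]
Final vectors: VV[0]=[1, 0, 0, 0]; VV[1]=[0, 5, 0, 0]; VV[2]=[0, 0, 0, 0]; VV[3]=[0, 0, 0, 2]

Answer: 0 5 0 0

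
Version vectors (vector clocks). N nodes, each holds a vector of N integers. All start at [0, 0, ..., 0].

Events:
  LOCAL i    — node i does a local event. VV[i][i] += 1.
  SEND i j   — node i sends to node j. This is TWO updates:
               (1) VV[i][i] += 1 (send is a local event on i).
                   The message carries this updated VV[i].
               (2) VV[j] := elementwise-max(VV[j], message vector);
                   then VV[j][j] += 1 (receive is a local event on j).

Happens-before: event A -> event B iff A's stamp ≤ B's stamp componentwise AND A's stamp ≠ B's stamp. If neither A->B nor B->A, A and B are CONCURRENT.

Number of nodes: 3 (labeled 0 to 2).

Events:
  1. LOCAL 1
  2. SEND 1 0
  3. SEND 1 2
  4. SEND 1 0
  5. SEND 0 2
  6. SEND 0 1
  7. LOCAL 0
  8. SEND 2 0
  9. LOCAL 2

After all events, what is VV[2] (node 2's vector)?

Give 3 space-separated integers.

Initial: VV[0]=[0, 0, 0]
Initial: VV[1]=[0, 0, 0]
Initial: VV[2]=[0, 0, 0]
Event 1: LOCAL 1: VV[1][1]++ -> VV[1]=[0, 1, 0]
Event 2: SEND 1->0: VV[1][1]++ -> VV[1]=[0, 2, 0], msg_vec=[0, 2, 0]; VV[0]=max(VV[0],msg_vec) then VV[0][0]++ -> VV[0]=[1, 2, 0]
Event 3: SEND 1->2: VV[1][1]++ -> VV[1]=[0, 3, 0], msg_vec=[0, 3, 0]; VV[2]=max(VV[2],msg_vec) then VV[2][2]++ -> VV[2]=[0, 3, 1]
Event 4: SEND 1->0: VV[1][1]++ -> VV[1]=[0, 4, 0], msg_vec=[0, 4, 0]; VV[0]=max(VV[0],msg_vec) then VV[0][0]++ -> VV[0]=[2, 4, 0]
Event 5: SEND 0->2: VV[0][0]++ -> VV[0]=[3, 4, 0], msg_vec=[3, 4, 0]; VV[2]=max(VV[2],msg_vec) then VV[2][2]++ -> VV[2]=[3, 4, 2]
Event 6: SEND 0->1: VV[0][0]++ -> VV[0]=[4, 4, 0], msg_vec=[4, 4, 0]; VV[1]=max(VV[1],msg_vec) then VV[1][1]++ -> VV[1]=[4, 5, 0]
Event 7: LOCAL 0: VV[0][0]++ -> VV[0]=[5, 4, 0]
Event 8: SEND 2->0: VV[2][2]++ -> VV[2]=[3, 4, 3], msg_vec=[3, 4, 3]; VV[0]=max(VV[0],msg_vec) then VV[0][0]++ -> VV[0]=[6, 4, 3]
Event 9: LOCAL 2: VV[2][2]++ -> VV[2]=[3, 4, 4]
Final vectors: VV[0]=[6, 4, 3]; VV[1]=[4, 5, 0]; VV[2]=[3, 4, 4]

Answer: 3 4 4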